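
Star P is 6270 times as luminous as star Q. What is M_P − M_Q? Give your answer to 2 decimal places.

M_P − M_Q ≈ -9.49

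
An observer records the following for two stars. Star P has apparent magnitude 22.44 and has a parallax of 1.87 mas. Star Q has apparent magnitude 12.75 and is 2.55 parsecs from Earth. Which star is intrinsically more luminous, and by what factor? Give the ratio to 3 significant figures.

Star P: p = 1.87 mas = 1.87×10^-3″ → d = 1/p = 534.8 pc
Star P: M = m − 5 log₁₀ d + 5 = 22.44 − 5·2.7282 + 5 = 13.799
Star Q: M = m − 5 log₁₀ d + 5 = 12.75 − 5·0.4065 + 5 = 15.717
ΔM = M_P − M_Q = 13.799 − (15.717) = -1.918; smaller M is more luminous → Star P.
L ratio = 10^(0.4 |ΔM|) = 10^0.767 = 5.851

Star P is more luminous, by a factor of 5.85.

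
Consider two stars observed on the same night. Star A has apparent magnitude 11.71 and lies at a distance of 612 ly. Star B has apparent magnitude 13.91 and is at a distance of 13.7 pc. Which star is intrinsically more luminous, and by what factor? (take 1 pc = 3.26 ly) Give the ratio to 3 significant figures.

Star A is more luminous, by a factor of 1420.

Star A: d = 612 ly / 3.26 = 187.7 pc
Star A: M = m − 5 log₁₀ d + 5 = 11.71 − 5·2.2735 + 5 = 5.342
Star B: M = m − 5 log₁₀ d + 5 = 13.91 − 5·1.1367 + 5 = 13.226
ΔM = M_A − M_B = 5.342 − (13.226) = -7.884; smaller M is more luminous → Star A.
L ratio = 10^(0.4 |ΔM|) = 10^3.154 = 1424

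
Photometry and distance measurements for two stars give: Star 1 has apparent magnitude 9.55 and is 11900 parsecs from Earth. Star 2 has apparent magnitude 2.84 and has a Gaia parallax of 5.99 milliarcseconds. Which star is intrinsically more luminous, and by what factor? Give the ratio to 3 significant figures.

Star 1 is more luminous, by a factor of 10.5.

Star 1: M = m − 5 log₁₀ d + 5 = 9.55 − 5·4.0755 + 5 = -5.828
Star 2: p = 5.99 mas = 5.99×10^-3″ → d = 1/p = 166.9 pc
Star 2: M = m − 5 log₁₀ d + 5 = 2.84 − 5·2.2226 + 5 = -3.273
ΔM = M_1 − M_2 = -5.828 − (-3.273) = -2.555; smaller M is more luminous → Star 1.
L ratio = 10^(0.4 |ΔM|) = 10^1.022 = 10.52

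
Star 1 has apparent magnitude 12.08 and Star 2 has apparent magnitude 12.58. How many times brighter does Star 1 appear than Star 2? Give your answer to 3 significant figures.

Δm = 12.08 − (12.58) = -0.50
Flux ratio = 10^(−0.4 Δm) = 10^(−0.4 × -0.50) = 10^0.200 = 1.585

1.58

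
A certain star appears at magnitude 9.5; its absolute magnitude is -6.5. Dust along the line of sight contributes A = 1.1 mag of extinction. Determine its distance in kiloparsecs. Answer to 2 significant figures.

m − M = 5 log₁₀(d/10 pc) + A  ⇒  9.5 − (-6.5) − 1.1 = 5 log₁₀(d/10)
14.900 = 5 log₁₀(d/10)
log₁₀ d = (m − M − A)/5 + 1 = 3.9800
d = 10^3.9800 = 9550 pc
= 9.550 kpc

d ≈ 9.5 kpc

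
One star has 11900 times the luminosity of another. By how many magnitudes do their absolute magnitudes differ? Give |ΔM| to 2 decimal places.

|ΔM| ≈ 10.19

Pogson: ΔM = −2.5 log₁₀(ratio) = −2.5 log₁₀(11900) = −2.5 × 4.0755 = -10.189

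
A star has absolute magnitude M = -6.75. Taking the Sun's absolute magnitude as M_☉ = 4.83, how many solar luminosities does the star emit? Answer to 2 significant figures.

L/L_☉ ≈ 43000

M − M_☉ = -6.75 − 4.83 = -11.580
L/L_☉ = 10^(−0.4 (M − M_☉)) = 10^4.632 = 42850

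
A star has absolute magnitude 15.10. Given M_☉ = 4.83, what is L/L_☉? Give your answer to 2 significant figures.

M − M_☉ = 15.10 − 4.83 = 10.270
L/L_☉ = 10^(−0.4 (M − M_☉)) = 10^-4.108 = 7.798×10^-5

L/L_☉ ≈ 7.8×10^-5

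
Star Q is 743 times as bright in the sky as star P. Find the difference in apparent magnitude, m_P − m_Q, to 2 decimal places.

Pogson: Δm = −2.5 log₁₀(ratio) = −2.5 log₁₀(743) = −2.5 × 2.8710 = -7.177
Star Q is brighter so has the smaller magnitude: m_P − m_Q is positive.

m_P − m_Q ≈ 7.18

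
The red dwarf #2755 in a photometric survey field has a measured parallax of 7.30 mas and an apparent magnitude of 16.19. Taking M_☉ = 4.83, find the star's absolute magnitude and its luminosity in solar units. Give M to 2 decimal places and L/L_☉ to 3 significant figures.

M ≈ 10.51; L/L_☉ ≈ 5.36×10^-3

d = 1/p = 1000/7.30 mas = 137.0 pc
M = m − 5 log₁₀ d + 5 = 16.19 − 5·2.1367 + 5 = 10.507
M − M_☉ = 10.507 − 4.83 = 5.677
L/L_☉ = 10^(−0.4 × 5.677) = 5.362×10^-3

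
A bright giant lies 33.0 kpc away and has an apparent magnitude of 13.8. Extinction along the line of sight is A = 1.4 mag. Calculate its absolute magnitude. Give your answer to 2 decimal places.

d = 33.0 kpc = 33000 pc
5 log₁₀(d/10 pc) = 5 log₁₀(33000) − 5 = 17.593
M = m − 5 log₁₀(d/10) − A = 13.8 − 17.593 − 1.4 = -5.193

M ≈ -5.19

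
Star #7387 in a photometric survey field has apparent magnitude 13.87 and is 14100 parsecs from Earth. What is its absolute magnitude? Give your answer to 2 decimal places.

M ≈ -1.88

5 log₁₀(d/10 pc) = 5 log₁₀(14100) − 5 = 15.746
M = m − 5 log₁₀(d/10) = 13.87 − 15.746 = -1.876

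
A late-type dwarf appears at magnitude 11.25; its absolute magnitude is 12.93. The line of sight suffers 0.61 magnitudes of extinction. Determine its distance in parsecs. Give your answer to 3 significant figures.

m − M = 5 log₁₀(d/10 pc) + A  ⇒  11.25 − (12.93) − 0.61 = 5 log₁₀(d/10)
-2.290 = 5 log₁₀(d/10)
log₁₀ d = (m − M − A)/5 + 1 = 0.5420
d = 10^0.5420 = 3.483 pc

d ≈ 3.48 pc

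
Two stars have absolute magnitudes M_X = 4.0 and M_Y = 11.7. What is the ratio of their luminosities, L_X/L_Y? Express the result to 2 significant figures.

ΔM = M_X − M_Y = -7.7
L_X/L_Y = 10^(−0.4 ΔM) = 10^3.080 = 1202

L_X/L_Y ≈ 1200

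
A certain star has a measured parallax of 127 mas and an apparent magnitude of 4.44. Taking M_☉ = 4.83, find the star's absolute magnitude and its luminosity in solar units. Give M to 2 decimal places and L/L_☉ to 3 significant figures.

M ≈ 4.96; L/L_☉ ≈ 0.888

d = 1/p = 1000/127 mas = 7.874 pc
M = m − 5 log₁₀ d + 5 = 4.44 − 5·0.8962 + 5 = 4.959
M − M_☉ = 4.959 − 4.83 = 0.129
L/L_☉ = 10^(−0.4 × 0.129) = 0.8880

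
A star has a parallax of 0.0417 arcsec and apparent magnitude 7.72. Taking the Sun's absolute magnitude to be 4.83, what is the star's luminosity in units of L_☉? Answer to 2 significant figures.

L/L_☉ ≈ 0.40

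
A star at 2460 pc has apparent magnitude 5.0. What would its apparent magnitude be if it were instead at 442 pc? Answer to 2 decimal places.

m ≈ 1.27

Flux ∝ 1/d², so Δm = 5 log₁₀(d₂/d₁) = 5 log₁₀(442/2460) = -3.728
m₂ = m₁ + Δm = 5.0 + (-3.728) = 1.272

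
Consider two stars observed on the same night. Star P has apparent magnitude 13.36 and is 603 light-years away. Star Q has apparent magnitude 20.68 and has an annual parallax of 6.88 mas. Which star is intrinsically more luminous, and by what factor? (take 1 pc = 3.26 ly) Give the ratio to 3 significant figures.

Star P: d = 603 ly / 3.26 = 185.0 pc
Star P: M = m − 5 log₁₀ d + 5 = 13.36 − 5·2.2671 + 5 = 7.025
Star Q: p = 6.88 mas = 6.88×10^-3″ → d = 1/p = 145.3 pc
Star Q: M = m − 5 log₁₀ d + 5 = 20.68 − 5·2.1624 + 5 = 14.868
ΔM = M_P − M_Q = 7.025 − (14.868) = -7.843; smaller M is more luminous → Star P.
L ratio = 10^(0.4 |ΔM|) = 10^3.137 = 1372

Star P is more luminous, by a factor of 1370.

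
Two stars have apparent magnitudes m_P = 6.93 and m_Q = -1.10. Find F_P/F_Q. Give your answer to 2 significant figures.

Δm = 6.93 − (-1.10) = 8.03
Flux ratio = 10^(−0.4 Δm) = 10^(−0.4 × 8.03) = 10^-3.212 = 6.138×10^-4

F_P/F_Q ≈ 6.1×10^-4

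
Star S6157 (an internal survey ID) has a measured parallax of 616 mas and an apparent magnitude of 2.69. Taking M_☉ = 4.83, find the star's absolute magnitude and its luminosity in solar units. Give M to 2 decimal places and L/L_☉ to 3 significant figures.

d = 1/p = 1000/616 mas = 1.623 pc
M = m − 5 log₁₀ d + 5 = 2.69 − 5·0.2104 + 5 = 6.638
M − M_☉ = 6.638 − 4.83 = 1.808
L/L_☉ = 10^(−0.4 × 1.808) = 0.1892

M ≈ 6.64; L/L_☉ ≈ 0.189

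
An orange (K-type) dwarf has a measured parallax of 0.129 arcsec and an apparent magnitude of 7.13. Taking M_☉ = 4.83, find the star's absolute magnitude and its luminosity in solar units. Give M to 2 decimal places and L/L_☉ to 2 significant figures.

d = 1/p = 1/0.129″ = 7.752 pc
M = m − 5 log₁₀ d + 5 = 7.13 − 5·0.8894 + 5 = 7.683
M − M_☉ = 7.683 − 4.83 = 2.853
L/L_☉ = 10^(−0.4 × 2.853) = 0.07225

M ≈ 7.68; L/L_☉ ≈ 0.072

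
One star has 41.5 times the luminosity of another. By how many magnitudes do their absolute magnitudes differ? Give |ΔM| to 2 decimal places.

|ΔM| ≈ 4.05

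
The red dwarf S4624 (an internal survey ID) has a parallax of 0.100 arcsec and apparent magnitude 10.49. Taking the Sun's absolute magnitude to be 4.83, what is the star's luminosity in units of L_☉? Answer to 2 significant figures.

d = 1/p = 1/0.100″ = 10.00 pc
M = m − 5 log₁₀ d + 5 = 10.49 − 5·1.0000 + 5 = 10.490
M − M_☉ = 10.490 − 4.83 = 5.660
L/L_☉ = 10^(−0.4 × 5.660) = 5.445×10^-3

L/L_☉ ≈ 5.4×10^-3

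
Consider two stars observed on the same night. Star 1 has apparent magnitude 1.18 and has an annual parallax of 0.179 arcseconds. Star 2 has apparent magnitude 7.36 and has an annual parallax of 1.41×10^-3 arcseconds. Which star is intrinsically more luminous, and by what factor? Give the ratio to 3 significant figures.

Star 2 is more luminous, by a factor of 54.4.

Star 1: d = 1/p = 1/0.179″ = 5.587 pc
Star 1: M = m − 5 log₁₀ d + 5 = 1.18 − 5·0.7471 + 5 = 2.444
Star 2: d = 1/p = 1/1.41×10^-3″ = 709.2 pc
Star 2: M = m − 5 log₁₀ d + 5 = 7.36 − 5·2.8508 + 5 = -1.894
ΔM = M_1 − M_2 = 2.444 − (-1.894) = 4.338; smaller M is more luminous → Star 2.
L ratio = 10^(0.4 |ΔM|) = 10^1.735 = 54.36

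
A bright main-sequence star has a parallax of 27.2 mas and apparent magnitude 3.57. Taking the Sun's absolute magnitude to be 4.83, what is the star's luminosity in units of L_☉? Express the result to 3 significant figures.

L/L_☉ ≈ 43.1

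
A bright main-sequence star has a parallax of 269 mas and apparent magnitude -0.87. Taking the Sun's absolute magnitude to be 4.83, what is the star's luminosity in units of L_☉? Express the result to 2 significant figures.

L/L_☉ ≈ 26

d = 1/p = 1000/269 mas = 3.717 pc
M = m − 5 log₁₀ d + 5 = -0.87 − 5·0.5702 + 5 = 1.279
M − M_☉ = 1.279 − 4.83 = -3.551
L/L_☉ = 10^(−0.4 × -3.551) = 26.33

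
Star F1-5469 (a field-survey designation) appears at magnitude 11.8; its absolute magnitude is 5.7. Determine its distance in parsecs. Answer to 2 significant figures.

Distance modulus: m − M = 11.8 − (5.7) = 6.100
m − M = 5 log₁₀ d − 5
log₁₀ d = (m − M)/5 + 1 = 2.2200
d = 10^2.2200 = 166.0 pc

d ≈ 170 pc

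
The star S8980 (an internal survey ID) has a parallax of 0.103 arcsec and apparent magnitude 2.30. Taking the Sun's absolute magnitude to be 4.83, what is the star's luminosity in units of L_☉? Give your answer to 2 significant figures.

L/L_☉ ≈ 9.7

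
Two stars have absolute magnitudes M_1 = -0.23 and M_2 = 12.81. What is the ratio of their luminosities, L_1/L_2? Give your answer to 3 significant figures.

ΔM = M_1 − M_2 = -13.04
L_1/L_2 = 10^(−0.4 ΔM) = 10^5.216 = 164400

L_1/L_2 ≈ 164000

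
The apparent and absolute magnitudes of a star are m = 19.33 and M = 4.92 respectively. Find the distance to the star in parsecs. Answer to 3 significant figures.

μ = m − M = 14.410
m − M = 5 log₁₀ d − 5
log₁₀ d = (m − M)/5 + 1 = 3.8820
d = 10^3.8820 = 7621 pc

d ≈ 7620 pc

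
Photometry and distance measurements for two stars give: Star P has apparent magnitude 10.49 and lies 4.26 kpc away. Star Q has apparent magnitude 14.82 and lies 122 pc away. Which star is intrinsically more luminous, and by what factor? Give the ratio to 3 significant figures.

Star P: d = 4.26 kpc = 4260 pc
Star P: M = m − 5 log₁₀ d + 5 = 10.49 − 5·3.6294 + 5 = -2.657
Star Q: M = m − 5 log₁₀ d + 5 = 14.82 − 5·2.0864 + 5 = 9.388
ΔM = M_P − M_Q = -2.657 − (9.388) = -12.045; smaller M is more luminous → Star P.
L ratio = 10^(0.4 |ΔM|) = 10^4.818 = 65780

Star P is more luminous, by a factor of 65800.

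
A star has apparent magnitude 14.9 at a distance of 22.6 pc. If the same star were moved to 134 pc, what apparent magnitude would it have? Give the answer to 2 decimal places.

m ≈ 18.76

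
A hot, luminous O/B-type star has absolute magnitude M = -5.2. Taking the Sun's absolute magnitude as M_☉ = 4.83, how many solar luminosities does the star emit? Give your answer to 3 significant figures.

L/L_☉ ≈ 10300

M − M_☉ = -5.2 − 4.83 = -10.030
L/L_☉ = 10^(−0.4 (M − M_☉)) = 10^4.012 = 10280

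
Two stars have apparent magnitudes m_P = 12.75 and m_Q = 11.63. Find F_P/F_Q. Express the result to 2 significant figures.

Δm = 12.75 − (11.63) = 1.12
Flux ratio = 10^(−0.4 Δm) = 10^(−0.4 × 1.12) = 10^-0.448 = 0.3565

F_P/F_Q ≈ 0.36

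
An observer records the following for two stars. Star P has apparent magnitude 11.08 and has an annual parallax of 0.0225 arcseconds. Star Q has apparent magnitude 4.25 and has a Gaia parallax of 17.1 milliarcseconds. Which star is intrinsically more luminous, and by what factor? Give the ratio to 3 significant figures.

Star P: d = 1/p = 1/0.0225″ = 44.44 pc
Star P: M = m − 5 log₁₀ d + 5 = 11.08 − 5·1.6478 + 5 = 7.841
Star Q: p = 17.1 mas = 0.0171″ → d = 1/p = 58.48 pc
Star Q: M = m − 5 log₁₀ d + 5 = 4.25 − 5·1.7670 + 5 = 0.415
ΔM = M_P − M_Q = 7.841 − (0.415) = 7.426; smaller M is more luminous → Star Q.
L ratio = 10^(0.4 |ΔM|) = 10^2.970 = 934.1

Star Q is more luminous, by a factor of 934.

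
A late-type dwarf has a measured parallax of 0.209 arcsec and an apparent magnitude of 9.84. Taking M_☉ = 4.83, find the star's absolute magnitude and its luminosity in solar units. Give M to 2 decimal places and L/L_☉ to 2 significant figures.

d = 1/p = 1/0.209″ = 4.785 pc
M = m − 5 log₁₀ d + 5 = 9.84 − 5·0.6799 + 5 = 11.441
M − M_☉ = 11.441 − 4.83 = 6.611
L/L_☉ = 10^(−0.4 × 6.611) = 2.268×10^-3

M ≈ 11.44; L/L_☉ ≈ 2.3×10^-3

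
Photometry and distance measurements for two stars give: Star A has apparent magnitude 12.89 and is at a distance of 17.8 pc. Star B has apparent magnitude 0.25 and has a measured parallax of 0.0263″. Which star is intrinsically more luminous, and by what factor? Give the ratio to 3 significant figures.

Star B is more luminous, by a factor of 519000.

Star A: M = m − 5 log₁₀ d + 5 = 12.89 − 5·1.2504 + 5 = 11.638
Star B: d = 1/p = 1/0.0263″ = 38.02 pc
Star B: M = m − 5 log₁₀ d + 5 = 0.25 − 5·1.5800 + 5 = -2.650
ΔM = M_A − M_B = 11.638 − (-2.650) = 14.288; smaller M is more luminous → Star B.
L ratio = 10^(0.4 |ΔM|) = 10^5.715 = 519100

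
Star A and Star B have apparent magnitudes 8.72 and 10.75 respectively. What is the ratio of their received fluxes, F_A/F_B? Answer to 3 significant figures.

F_A/F_B ≈ 6.49

Magnitude difference = -2.03
Flux ratio = 10^(−0.4 Δm) = 10^(−0.4 × -2.03) = 10^0.812 = 6.486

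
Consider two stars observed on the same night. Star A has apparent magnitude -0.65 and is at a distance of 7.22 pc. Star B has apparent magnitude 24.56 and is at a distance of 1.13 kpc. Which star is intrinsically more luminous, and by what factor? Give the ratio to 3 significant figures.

Star A is more luminous, by a factor of 495000.

Star A: M = m − 5 log₁₀ d + 5 = -0.65 − 5·0.8585 + 5 = 0.057
Star B: d = 1.13 kpc = 1130 pc
Star B: M = m − 5 log₁₀ d + 5 = 24.56 − 5·3.0531 + 5 = 14.295
ΔM = M_A − M_B = 0.057 − (14.295) = -14.237; smaller M is more luminous → Star A.
L ratio = 10^(0.4 |ΔM|) = 10^5.695 = 495400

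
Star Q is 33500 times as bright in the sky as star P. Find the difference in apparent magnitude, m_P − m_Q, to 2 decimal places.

m_P − m_Q ≈ 11.31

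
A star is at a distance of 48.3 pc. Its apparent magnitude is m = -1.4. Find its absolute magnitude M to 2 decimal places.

5 log₁₀(d/10 pc) = 5 log₁₀(48.30) − 5 = 3.420
M = m − 5 log₁₀(d/10) = -1.4 − 3.420 = -4.820

M ≈ -4.82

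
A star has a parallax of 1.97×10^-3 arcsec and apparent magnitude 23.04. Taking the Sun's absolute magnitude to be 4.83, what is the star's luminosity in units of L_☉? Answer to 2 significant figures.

d = 1/p = 1/1.97×10^-3″ = 507.6 pc
M = m − 5 log₁₀ d + 5 = 23.04 − 5·2.7055 + 5 = 14.512
M − M_☉ = 14.512 − 4.83 = 9.682
L/L_☉ = 10^(−0.4 × 9.682) = 1.340×10^-4

L/L_☉ ≈ 1.3×10^-4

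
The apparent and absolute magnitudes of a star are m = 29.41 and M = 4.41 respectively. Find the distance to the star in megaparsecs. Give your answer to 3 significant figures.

d ≈ 1.00 Mpc

μ = m − M = 25.000
m − M = 5 log₁₀ d − 5
log₁₀ d = (m − M)/5 + 1 = 6.0000
d = 10^6.0000 = 1.000×10^6 pc
= 1.000 Mpc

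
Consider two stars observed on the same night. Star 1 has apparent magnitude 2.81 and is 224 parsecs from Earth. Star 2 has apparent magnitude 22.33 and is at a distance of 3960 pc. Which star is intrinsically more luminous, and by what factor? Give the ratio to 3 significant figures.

Star 1: M = m − 5 log₁₀ d + 5 = 2.81 − 5·2.3502 + 5 = -3.941
Star 2: M = m − 5 log₁₀ d + 5 = 22.33 − 5·3.5977 + 5 = 9.342
ΔM = M_1 − M_2 = -3.941 − (9.342) = -13.283; smaller M is more luminous → Star 1.
L ratio = 10^(0.4 |ΔM|) = 10^5.313 = 205600

Star 1 is more luminous, by a factor of 206000.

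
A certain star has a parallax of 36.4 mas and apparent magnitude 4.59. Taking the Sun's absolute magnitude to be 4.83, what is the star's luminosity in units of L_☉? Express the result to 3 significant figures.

d = 1/p = 1000/36.4 mas = 27.47 pc
M = m − 5 log₁₀ d + 5 = 4.59 − 5·1.4389 + 5 = 2.396
M − M_☉ = 2.396 − 4.83 = -2.434
L/L_☉ = 10^(−0.4 × -2.434) = 9.414

L/L_☉ ≈ 9.41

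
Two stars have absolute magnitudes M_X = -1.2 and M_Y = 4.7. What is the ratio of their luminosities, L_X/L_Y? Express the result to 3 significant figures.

ΔM = M_X − M_Y = -5.9
L_X/L_Y = 10^(−0.4 ΔM) = 10^2.360 = 229.1

L_X/L_Y ≈ 229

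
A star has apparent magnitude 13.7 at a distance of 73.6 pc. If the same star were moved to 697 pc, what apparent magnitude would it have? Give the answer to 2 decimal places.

m ≈ 18.58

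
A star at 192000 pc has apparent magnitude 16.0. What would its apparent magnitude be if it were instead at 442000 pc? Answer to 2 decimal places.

Flux ∝ 1/d², so Δm = 5 log₁₀(d₂/d₁) = 5 log₁₀(442000/192000) = 1.811
m₂ = m₁ + Δm = 16.0 + (1.811) = 17.811

m ≈ 17.81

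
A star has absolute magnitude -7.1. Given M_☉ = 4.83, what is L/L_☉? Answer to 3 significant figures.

L/L_☉ ≈ 59200

M − M_☉ = -7.1 − 4.83 = -11.930
L/L_☉ = 10^(−0.4 (M − M_☉)) = 10^4.772 = 59160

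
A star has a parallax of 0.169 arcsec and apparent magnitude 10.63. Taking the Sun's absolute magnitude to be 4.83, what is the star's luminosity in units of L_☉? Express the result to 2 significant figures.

L/L_☉ ≈ 1.7×10^-3

d = 1/p = 1/0.169″ = 5.917 pc
M = m − 5 log₁₀ d + 5 = 10.63 − 5·0.7721 + 5 = 11.769
M − M_☉ = 11.769 − 4.83 = 6.939
L/L_☉ = 10^(−0.4 × 6.939) = 1.676×10^-3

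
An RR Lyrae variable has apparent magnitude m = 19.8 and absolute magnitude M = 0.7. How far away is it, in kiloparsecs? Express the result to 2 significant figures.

μ = m − M = 19.100
m − M = 5 log₁₀ d − 5
log₁₀ d = (m − M)/5 + 1 = 4.8200
d = 10^4.8200 = 66070 pc
= 66.07 kpc

d ≈ 66 kpc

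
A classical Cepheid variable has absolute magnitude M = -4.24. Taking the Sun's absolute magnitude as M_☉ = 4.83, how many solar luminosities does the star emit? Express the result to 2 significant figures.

M − M_☉ = -4.24 − 4.83 = -9.070
L/L_☉ = 10^(−0.4 (M − M_☉)) = 10^3.628 = 4246

L/L_☉ ≈ 4200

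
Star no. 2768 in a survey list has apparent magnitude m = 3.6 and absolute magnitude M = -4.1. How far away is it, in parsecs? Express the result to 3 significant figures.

μ = m − M = 7.700
m − M = 5 log₁₀ d − 5
log₁₀ d = (m − M)/5 + 1 = 2.5400
d = 10^2.5400 = 346.7 pc

d ≈ 347 pc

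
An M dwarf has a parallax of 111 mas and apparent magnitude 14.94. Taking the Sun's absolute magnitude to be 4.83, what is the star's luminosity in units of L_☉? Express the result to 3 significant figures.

d = 1/p = 1000/111 mas = 9.009 pc
M = m − 5 log₁₀ d + 5 = 14.94 − 5·0.9547 + 5 = 15.167
M − M_☉ = 15.167 − 4.83 = 10.337
L/L_☉ = 10^(−0.4 × 10.337) = 7.334×10^-5

L/L_☉ ≈ 7.33×10^-5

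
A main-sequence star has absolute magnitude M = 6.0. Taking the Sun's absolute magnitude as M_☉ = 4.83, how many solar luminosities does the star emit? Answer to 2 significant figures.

M − M_☉ = 6.0 − 4.83 = 1.170
L/L_☉ = 10^(−0.4 (M − M_☉)) = 10^-0.468 = 0.3404

L/L_☉ ≈ 0.34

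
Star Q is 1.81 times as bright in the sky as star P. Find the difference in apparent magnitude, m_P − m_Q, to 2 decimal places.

m_P − m_Q ≈ 0.64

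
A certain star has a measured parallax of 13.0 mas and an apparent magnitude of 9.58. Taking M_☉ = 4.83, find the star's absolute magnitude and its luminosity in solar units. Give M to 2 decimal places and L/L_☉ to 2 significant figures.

d = 1/p = 1000/13.0 mas = 76.92 pc
M = m − 5 log₁₀ d + 5 = 9.58 − 5·1.8861 + 5 = 5.150
M − M_☉ = 5.150 − 4.83 = 0.320
L/L_☉ = 10^(−0.4 × 0.320) = 0.7449

M ≈ 5.15; L/L_☉ ≈ 0.74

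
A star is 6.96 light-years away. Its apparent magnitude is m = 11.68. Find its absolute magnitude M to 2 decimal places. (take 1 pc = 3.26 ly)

M ≈ 15.03

d = 6.96 ly / 3.26 = 2.135 pc
5 log₁₀(d/10 pc) = 5 log₁₀(2.135) − 5 = -3.353
M = m − 5 log₁₀(d/10) = 11.68 + 3.353 = 15.033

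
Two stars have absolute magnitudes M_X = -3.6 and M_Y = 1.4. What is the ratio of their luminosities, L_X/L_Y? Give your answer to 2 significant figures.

L_X/L_Y ≈ 100

ΔM = M_X − M_Y = -5.0
L_X/L_Y = 10^(−0.4 ΔM) = 10^2.000 = 100.0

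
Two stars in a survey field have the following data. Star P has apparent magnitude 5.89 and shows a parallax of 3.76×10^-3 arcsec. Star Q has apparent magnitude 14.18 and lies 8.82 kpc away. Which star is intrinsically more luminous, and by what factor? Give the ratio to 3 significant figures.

Star P is more luminous, by a factor of 1.88.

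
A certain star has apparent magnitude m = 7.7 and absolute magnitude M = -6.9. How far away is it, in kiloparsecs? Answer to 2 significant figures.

d ≈ 8.3 kpc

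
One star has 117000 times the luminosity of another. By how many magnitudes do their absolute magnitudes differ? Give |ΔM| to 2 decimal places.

Pogson: ΔM = −2.5 log₁₀(ratio) = −2.5 log₁₀(117000) = −2.5 × 5.0682 = -12.670

|ΔM| ≈ 12.67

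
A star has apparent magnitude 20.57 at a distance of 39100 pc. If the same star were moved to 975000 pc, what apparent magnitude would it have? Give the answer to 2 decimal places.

Flux ∝ 1/d², so Δm = 5 log₁₀(d₂/d₁) = 5 log₁₀(975000/39100) = 6.984
m₂ = m₁ + Δm = 20.57 + (6.984) = 27.554

m ≈ 27.55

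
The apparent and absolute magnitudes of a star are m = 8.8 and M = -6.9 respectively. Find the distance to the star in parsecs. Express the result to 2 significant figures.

d ≈ 14000 pc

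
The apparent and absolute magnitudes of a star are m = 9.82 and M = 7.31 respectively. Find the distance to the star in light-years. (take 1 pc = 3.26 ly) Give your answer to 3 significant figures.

μ = m − M = 2.510
m − M = 5 log₁₀ d − 5
log₁₀ d = (m − M)/5 + 1 = 1.5020
d = 10^1.5020 = 31.77 pc
= 103.6 ly

d ≈ 104 ly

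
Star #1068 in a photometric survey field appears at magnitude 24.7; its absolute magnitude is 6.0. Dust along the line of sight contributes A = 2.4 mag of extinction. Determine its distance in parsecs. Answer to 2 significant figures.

d ≈ 18000 pc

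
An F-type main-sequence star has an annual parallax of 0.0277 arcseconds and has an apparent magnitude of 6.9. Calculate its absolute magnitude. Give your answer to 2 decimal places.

M ≈ 4.11

d = 1/p = 1/0.0277″ = 36.10 pc
5 log₁₀(d/10 pc) = 5 log₁₀(36.10) − 5 = 2.788
M = m − 5 log₁₀(d/10) = 6.9 − 2.788 = 4.112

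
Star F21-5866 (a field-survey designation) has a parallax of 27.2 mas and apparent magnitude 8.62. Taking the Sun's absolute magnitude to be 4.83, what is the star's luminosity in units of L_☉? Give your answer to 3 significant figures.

L/L_☉ ≈ 0.412

d = 1/p = 1000/27.2 mas = 36.76 pc
M = m − 5 log₁₀ d + 5 = 8.62 − 5·1.5654 + 5 = 5.793
M − M_☉ = 5.793 − 4.83 = 0.963
L/L_☉ = 10^(−0.4 × 0.963) = 0.4120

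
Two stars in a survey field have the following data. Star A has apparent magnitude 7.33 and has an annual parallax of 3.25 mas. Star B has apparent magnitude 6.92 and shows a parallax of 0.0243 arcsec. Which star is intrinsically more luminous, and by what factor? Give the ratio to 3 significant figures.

Star A is more luminous, by a factor of 38.3.

Star A: p = 3.25 mas = 3.25×10^-3″ → d = 1/p = 307.7 pc
Star A: M = m − 5 log₁₀ d + 5 = 7.33 − 5·2.4881 + 5 = -0.111
Star B: d = 1/p = 1/0.0243″ = 41.15 pc
Star B: M = m − 5 log₁₀ d + 5 = 6.92 − 5·1.6144 + 5 = 3.848
ΔM = M_A − M_B = -0.111 − (3.848) = -3.959; smaller M is more luminous → Star A.
L ratio = 10^(0.4 |ΔM|) = 10^1.583 = 38.32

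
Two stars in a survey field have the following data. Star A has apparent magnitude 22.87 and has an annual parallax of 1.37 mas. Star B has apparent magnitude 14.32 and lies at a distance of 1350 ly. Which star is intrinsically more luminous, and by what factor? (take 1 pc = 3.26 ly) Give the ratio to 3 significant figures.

Star B is more luminous, by a factor of 847.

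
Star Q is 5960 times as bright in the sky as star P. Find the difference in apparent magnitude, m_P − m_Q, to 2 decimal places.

m_P − m_Q ≈ 9.44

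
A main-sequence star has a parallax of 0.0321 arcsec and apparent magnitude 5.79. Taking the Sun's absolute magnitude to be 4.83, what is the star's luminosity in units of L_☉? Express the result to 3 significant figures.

L/L_☉ ≈ 4.01

d = 1/p = 1/0.0321″ = 31.15 pc
M = m − 5 log₁₀ d + 5 = 5.79 − 5·1.4935 + 5 = 3.323
M − M_☉ = 3.323 − 4.83 = -1.507
L/L_☉ = 10^(−0.4 × -1.507) = 4.009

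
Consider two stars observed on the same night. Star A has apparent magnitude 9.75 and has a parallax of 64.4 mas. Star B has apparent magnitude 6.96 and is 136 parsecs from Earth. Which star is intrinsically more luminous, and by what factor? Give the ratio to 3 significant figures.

Star B is more luminous, by a factor of 1000.

Star A: p = 64.4 mas = 0.0644″ → d = 1/p = 15.53 pc
Star A: M = m − 5 log₁₀ d + 5 = 9.75 − 5·1.1911 + 5 = 8.794
Star B: M = m − 5 log₁₀ d + 5 = 6.96 − 5·2.1335 + 5 = 1.292
ΔM = M_A − M_B = 8.794 − (1.292) = 7.502; smaller M is more luminous → Star B.
L ratio = 10^(0.4 |ΔM|) = 10^3.001 = 1002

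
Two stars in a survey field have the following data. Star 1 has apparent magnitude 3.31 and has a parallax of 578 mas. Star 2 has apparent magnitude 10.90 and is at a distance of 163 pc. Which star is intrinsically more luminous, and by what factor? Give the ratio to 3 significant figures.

Star 2 is more luminous, by a factor of 8.17.

Star 1: p = 578 mas = 0.578″ → d = 1/p = 1.730 pc
Star 1: M = m − 5 log₁₀ d + 5 = 3.31 − 5·0.2381 + 5 = 7.120
Star 2: M = m − 5 log₁₀ d + 5 = 10.90 − 5·2.2122 + 5 = 4.839
ΔM = M_1 − M_2 = 7.120 − (4.839) = 2.281; smaller M is more luminous → Star 2.
L ratio = 10^(0.4 |ΔM|) = 10^0.912 = 8.170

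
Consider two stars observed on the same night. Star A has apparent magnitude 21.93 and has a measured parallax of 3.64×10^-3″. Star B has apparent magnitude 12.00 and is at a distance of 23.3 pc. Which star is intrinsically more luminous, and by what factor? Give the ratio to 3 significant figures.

Star B is more luminous, by a factor of 67.4.

Star A: d = 1/p = 1/3.64×10^-3″ = 274.7 pc
Star A: M = m − 5 log₁₀ d + 5 = 21.93 − 5·2.4389 + 5 = 14.736
Star B: M = m − 5 log₁₀ d + 5 = 12.00 − 5·1.3674 + 5 = 10.163
ΔM = M_A − M_B = 14.736 − (10.163) = 4.572; smaller M is more luminous → Star B.
L ratio = 10^(0.4 |ΔM|) = 10^1.829 = 67.44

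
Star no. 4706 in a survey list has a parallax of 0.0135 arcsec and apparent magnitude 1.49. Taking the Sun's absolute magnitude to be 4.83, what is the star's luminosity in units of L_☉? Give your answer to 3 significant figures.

L/L_☉ ≈ 1190

d = 1/p = 1/0.0135″ = 74.07 pc
M = m − 5 log₁₀ d + 5 = 1.49 − 5·1.8697 + 5 = -2.858
M − M_☉ = -2.858 − 4.83 = -7.688
L/L_☉ = 10^(−0.4 × -7.688) = 1189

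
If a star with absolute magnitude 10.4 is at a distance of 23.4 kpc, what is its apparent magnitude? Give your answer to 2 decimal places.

m ≈ 27.25

d = 23.4 kpc = 23400 pc
m = M + 5 log₁₀ d − 5 = 10.4 + 5·4.3692 − 5 = 27.246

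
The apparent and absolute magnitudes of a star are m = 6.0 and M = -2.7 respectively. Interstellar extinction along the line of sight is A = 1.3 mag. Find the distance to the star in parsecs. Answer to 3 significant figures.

d ≈ 302 pc

m − M = 5 log₁₀(d/10 pc) + A  ⇒  6.0 − (-2.7) − 1.3 = 5 log₁₀(d/10)
7.400 = 5 log₁₀(d/10)
log₁₀ d = (m − M − A)/5 + 1 = 2.4800
d = 10^2.4800 = 302.0 pc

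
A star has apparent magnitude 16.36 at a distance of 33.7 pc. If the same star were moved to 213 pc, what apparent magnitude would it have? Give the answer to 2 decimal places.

m ≈ 20.36

Flux ∝ 1/d², so Δm = 5 log₁₀(d₂/d₁) = 5 log₁₀(213/33.7) = 4.004
m₂ = m₁ + Δm = 16.36 + (4.004) = 20.364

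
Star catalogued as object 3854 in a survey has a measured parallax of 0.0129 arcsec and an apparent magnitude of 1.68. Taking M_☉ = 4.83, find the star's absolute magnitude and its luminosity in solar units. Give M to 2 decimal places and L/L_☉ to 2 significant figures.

M ≈ -2.77; L/L_☉ ≈ 1100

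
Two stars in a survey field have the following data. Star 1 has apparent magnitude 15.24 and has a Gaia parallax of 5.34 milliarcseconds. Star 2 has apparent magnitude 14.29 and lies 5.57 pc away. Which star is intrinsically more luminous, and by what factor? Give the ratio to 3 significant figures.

Star 1 is more luminous, by a factor of 471.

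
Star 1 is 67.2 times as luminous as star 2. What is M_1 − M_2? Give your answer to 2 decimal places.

M_1 − M_2 ≈ -4.57

Pogson: ΔM = −2.5 log₁₀(ratio) = −2.5 log₁₀(67.2) = −2.5 × 1.8274 = -4.568
Star 1 is brighter, so it has the smaller magnitude: the difference is negative.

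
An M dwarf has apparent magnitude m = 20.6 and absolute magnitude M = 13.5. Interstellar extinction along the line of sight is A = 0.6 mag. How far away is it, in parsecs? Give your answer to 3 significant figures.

m − M = 5 log₁₀(d/10 pc) + A  ⇒  20.6 − (13.5) − 0.6 = 5 log₁₀(d/10)
6.500 = 5 log₁₀(d/10)
log₁₀ d = (m − M − A)/5 + 1 = 2.3000
d = 10^2.3000 = 199.5 pc

d ≈ 200 pc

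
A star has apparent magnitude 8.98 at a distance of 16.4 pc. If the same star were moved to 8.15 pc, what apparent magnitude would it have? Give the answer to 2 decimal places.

Flux ∝ 1/d², so Δm = 5 log₁₀(d₂/d₁) = 5 log₁₀(8.15/16.4) = -1.518
m₂ = m₁ + Δm = 8.98 + (-1.518) = 7.462

m ≈ 7.46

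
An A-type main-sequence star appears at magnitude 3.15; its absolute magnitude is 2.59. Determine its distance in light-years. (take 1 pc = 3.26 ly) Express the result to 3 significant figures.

d ≈ 42.2 ly

Distance modulus: m − M = 3.15 − (2.59) = 0.560
m − M = 5 log₁₀ d − 5
log₁₀ d = (m − M)/5 + 1 = 1.1120
d = 10^1.1120 = 12.94 pc
= 42.19 ly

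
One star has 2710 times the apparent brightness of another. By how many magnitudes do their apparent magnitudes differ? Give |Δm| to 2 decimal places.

Pogson: Δm = −2.5 log₁₀(ratio) = −2.5 log₁₀(2710) = −2.5 × 3.4330 = -8.582

|Δm| ≈ 8.58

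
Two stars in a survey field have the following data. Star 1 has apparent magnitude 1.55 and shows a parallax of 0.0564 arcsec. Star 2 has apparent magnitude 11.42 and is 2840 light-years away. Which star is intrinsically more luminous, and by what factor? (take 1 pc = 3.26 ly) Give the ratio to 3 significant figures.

Star 1: d = 1/p = 1/0.0564″ = 17.73 pc
Star 1: M = m − 5 log₁₀ d + 5 = 1.55 − 5·1.2487 + 5 = 0.306
Star 2: d = 2840 ly / 3.26 = 871.2 pc
Star 2: M = m − 5 log₁₀ d + 5 = 11.42 − 5·2.9401 + 5 = 1.719
ΔM = M_1 − M_2 = 0.306 − (1.719) = -1.413; smaller M is more luminous → Star 1.
L ratio = 10^(0.4 |ΔM|) = 10^0.565 = 3.675

Star 1 is more luminous, by a factor of 3.67.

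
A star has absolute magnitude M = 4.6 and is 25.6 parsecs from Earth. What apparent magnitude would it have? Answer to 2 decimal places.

m ≈ 6.64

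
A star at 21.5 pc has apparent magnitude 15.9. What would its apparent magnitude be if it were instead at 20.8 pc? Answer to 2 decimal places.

m ≈ 15.83

Flux ∝ 1/d², so Δm = 5 log₁₀(d₂/d₁) = 5 log₁₀(20.8/21.5) = -0.072
m₂ = m₁ + Δm = 15.9 + (-0.072) = 15.828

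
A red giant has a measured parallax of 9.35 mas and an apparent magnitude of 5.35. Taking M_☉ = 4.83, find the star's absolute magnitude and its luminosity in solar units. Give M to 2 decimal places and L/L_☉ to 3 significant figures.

M ≈ 0.20; L/L_☉ ≈ 70.9

d = 1/p = 1000/9.35 mas = 107.0 pc
M = m − 5 log₁₀ d + 5 = 5.35 − 5·2.0292 + 5 = 0.204
M − M_☉ = 0.204 − 4.83 = -4.626
L/L_☉ = 10^(−0.4 × -4.626) = 70.86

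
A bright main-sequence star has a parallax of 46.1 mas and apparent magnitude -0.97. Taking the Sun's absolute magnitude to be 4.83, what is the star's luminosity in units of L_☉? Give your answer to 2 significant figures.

L/L_☉ ≈ 980

d = 1/p = 1000/46.1 mas = 21.69 pc
M = m − 5 log₁₀ d + 5 = -0.97 − 5·1.3363 + 5 = -2.651
M − M_☉ = -2.651 − 4.83 = -7.481
L/L_☉ = 10^(−0.4 × -7.481) = 983.1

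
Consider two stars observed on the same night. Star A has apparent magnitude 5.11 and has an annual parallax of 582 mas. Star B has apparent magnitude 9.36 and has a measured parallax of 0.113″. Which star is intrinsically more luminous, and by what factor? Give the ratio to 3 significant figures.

Star A is more luminous, by a factor of 1.89.

Star A: p = 582 mas = 0.582″ → d = 1/p = 1.718 pc
Star A: M = m − 5 log₁₀ d + 5 = 5.11 − 5·0.2351 + 5 = 8.935
Star B: d = 1/p = 1/0.113″ = 8.850 pc
Star B: M = m − 5 log₁₀ d + 5 = 9.36 − 5·0.9469 + 5 = 9.625
ΔM = M_A − M_B = 8.935 − (9.625) = -0.691; smaller M is more luminous → Star A.
L ratio = 10^(0.4 |ΔM|) = 10^0.276 = 1.889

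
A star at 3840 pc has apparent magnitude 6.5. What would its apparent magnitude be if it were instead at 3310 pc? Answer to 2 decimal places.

Flux ∝ 1/d², so Δm = 5 log₁₀(d₂/d₁) = 5 log₁₀(3310/3840) = -0.323
m₂ = m₁ + Δm = 6.5 + (-0.323) = 6.177

m ≈ 6.18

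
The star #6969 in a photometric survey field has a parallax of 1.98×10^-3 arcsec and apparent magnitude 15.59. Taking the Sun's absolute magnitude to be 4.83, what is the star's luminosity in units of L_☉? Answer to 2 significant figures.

d = 1/p = 1/1.98×10^-3″ = 505.1 pc
M = m − 5 log₁₀ d + 5 = 15.59 − 5·2.7033 + 5 = 7.073
M − M_☉ = 7.073 − 4.83 = 2.243
L/L_☉ = 10^(−0.4 × 2.243) = 0.1267

L/L_☉ ≈ 0.13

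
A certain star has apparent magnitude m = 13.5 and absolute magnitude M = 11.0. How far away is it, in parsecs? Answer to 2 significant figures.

Distance modulus: m − M = 13.5 − (11.0) = 2.500
m − M = 5 log₁₀ d − 5
log₁₀ d = (m − M)/5 + 1 = 1.5000
d = 10^1.5000 = 31.62 pc

d ≈ 32 pc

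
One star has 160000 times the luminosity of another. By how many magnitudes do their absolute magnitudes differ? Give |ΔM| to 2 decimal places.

Pogson: ΔM = −2.5 log₁₀(ratio) = −2.5 log₁₀(160000) = −2.5 × 5.2041 = -13.010

|ΔM| ≈ 13.01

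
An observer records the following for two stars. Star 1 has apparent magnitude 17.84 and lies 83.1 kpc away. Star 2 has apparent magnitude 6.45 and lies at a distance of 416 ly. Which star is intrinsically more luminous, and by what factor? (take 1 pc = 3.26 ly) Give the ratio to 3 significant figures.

Star 1: d = 83.1 kpc = 83100 pc
Star 1: M = m − 5 log₁₀ d + 5 = 17.84 − 5·4.9196 + 5 = -1.758
Star 2: d = 416 ly / 3.26 = 127.6 pc
Star 2: M = m − 5 log₁₀ d + 5 = 6.45 − 5·2.1059 + 5 = 0.921
ΔM = M_1 − M_2 = -1.758 − (0.921) = -2.679; smaller M is more luminous → Star 1.
L ratio = 10^(0.4 |ΔM|) = 10^1.071 = 11.79

Star 1 is more luminous, by a factor of 11.8.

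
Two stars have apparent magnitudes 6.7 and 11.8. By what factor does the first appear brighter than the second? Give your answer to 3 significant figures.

Magnitude difference = -5.1
Flux ratio = 10^(−0.4 Δm) = 10^(−0.4 × -5.1) = 10^2.040 = 109.6

110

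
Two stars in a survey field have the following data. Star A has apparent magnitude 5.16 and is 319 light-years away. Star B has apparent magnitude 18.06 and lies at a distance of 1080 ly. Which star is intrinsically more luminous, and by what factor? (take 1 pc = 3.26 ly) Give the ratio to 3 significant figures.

Star A is more luminous, by a factor of 12600.

Star A: d = 319 ly / 3.26 = 97.85 pc
Star A: M = m − 5 log₁₀ d + 5 = 5.16 − 5·1.9906 + 5 = 0.207
Star B: d = 1080 ly / 3.26 = 331.3 pc
Star B: M = m − 5 log₁₀ d + 5 = 18.06 − 5·2.5202 + 5 = 10.459
ΔM = M_A − M_B = 0.207 − (10.459) = -10.252; smaller M is more luminous → Star A.
L ratio = 10^(0.4 |ΔM|) = 10^4.101 = 12610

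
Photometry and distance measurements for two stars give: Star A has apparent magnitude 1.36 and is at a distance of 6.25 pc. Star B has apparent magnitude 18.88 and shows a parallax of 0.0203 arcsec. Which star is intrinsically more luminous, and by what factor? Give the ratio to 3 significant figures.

Star A: M = m − 5 log₁₀ d + 5 = 1.36 − 5·0.7959 + 5 = 2.381
Star B: d = 1/p = 1/0.0203″ = 49.26 pc
Star B: M = m − 5 log₁₀ d + 5 = 18.88 − 5·1.6925 + 5 = 15.417
ΔM = M_A − M_B = 2.381 − (15.417) = -13.037; smaller M is more luminous → Star A.
L ratio = 10^(0.4 |ΔM|) = 10^5.215 = 164000

Star A is more luminous, by a factor of 164000.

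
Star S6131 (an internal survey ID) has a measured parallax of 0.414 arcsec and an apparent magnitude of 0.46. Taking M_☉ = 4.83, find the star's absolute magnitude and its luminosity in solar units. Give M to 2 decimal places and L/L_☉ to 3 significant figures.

d = 1/p = 1/0.414″ = 2.415 pc
M = m − 5 log₁₀ d + 5 = 0.46 − 5·0.3830 + 5 = 3.545
M − M_☉ = 3.545 − 4.83 = -1.285
L/L_☉ = 10^(−0.4 × -1.285) = 3.266

M ≈ 3.55; L/L_☉ ≈ 3.27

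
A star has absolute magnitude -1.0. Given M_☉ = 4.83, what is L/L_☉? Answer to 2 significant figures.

M − M_☉ = -1.0 − 4.83 = -5.830
L/L_☉ = 10^(−0.4 (M − M_☉)) = 10^2.332 = 214.8

L/L_☉ ≈ 210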